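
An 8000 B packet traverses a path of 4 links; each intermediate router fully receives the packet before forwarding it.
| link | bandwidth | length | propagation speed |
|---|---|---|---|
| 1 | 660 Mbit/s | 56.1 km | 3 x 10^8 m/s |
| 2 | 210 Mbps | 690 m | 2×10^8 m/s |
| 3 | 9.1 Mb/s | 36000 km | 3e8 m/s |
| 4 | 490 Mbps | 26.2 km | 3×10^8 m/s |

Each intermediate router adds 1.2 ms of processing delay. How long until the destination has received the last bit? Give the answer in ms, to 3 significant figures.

L = 8000 × 8 = 64000 bits.
Transmission delays (L/R per hop): 0.0969697, 0.304762, 7.03297, 0.130612 ms; sum = 7.56531 ms.
Propagation delays (d/s per hop): 0.187, 0.00345, 120, 0.0873333 ms; sum = 120.278 ms.
Processing at 3 router(s): 3 × 1.2 ms = 3.6 ms.
End-to-end = 131 ms.

131 ms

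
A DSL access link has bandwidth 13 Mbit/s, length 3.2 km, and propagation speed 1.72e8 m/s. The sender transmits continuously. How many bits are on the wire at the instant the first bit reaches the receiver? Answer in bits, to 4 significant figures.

Propagation delay = 3200 / 172000000 = 1.86047e-05 s.
BDP = R × t_prop = 13000000 × 1.86047e-05 = 241.86 bits.

241.9 bits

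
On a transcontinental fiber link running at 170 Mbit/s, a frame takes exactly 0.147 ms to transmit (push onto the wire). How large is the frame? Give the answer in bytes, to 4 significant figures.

3124 bytes

L = R × t_tx = 170000000 b/s × 0.000147 s = 24990 bits.
In bytes: 24990 / 8 = 3124 bytes.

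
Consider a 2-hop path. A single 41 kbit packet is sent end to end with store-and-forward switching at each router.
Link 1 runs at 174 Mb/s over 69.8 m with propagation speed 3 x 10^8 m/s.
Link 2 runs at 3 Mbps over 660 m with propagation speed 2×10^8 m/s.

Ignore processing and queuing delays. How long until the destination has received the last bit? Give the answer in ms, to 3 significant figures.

13.9 ms

L = 41000 bits.
Transmission delays (L/R per hop): 0.235632, 13.6667 ms; sum = 13.9023 ms.
Propagation delays (d/s per hop): 0.000232667, 0.0033 ms; sum = 0.00353267 ms.
End-to-end = 13.9 ms.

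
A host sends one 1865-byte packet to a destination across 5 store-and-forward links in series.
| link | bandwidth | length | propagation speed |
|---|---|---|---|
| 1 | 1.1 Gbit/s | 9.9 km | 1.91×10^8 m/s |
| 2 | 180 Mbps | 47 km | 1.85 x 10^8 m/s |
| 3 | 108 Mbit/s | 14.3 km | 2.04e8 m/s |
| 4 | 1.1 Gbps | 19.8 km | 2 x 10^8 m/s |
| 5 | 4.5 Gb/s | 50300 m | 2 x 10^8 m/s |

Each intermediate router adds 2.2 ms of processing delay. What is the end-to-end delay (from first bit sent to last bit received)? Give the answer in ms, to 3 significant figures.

9.78 ms

L = 1865 × 8 = 14920 bits.
Transmission delays (L/R per hop): 0.0135636, 0.0828889, 0.138148, 0.0135636, 0.00331556 ms; sum = 0.25148 ms.
Propagation delays (d/s per hop): 0.0518325, 0.254054, 0.070098, 0.099, 0.2515 ms; sum = 0.726485 ms.
Processing at 4 router(s): 4 × 2.2 ms = 8.8 ms.
End-to-end = 9.78 ms.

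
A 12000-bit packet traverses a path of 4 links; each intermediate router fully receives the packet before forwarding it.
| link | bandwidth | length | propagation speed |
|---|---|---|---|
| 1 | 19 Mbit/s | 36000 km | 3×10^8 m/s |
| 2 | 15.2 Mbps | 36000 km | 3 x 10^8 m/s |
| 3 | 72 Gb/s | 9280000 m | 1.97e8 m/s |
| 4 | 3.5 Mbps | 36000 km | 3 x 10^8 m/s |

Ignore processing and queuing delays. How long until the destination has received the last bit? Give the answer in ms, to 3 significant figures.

412 ms

Transmission delays (L/R per hop): 0.631579, 0.789474, 0.000166667, 3.42857 ms; sum = 4.84979 ms.
Propagation delays (d/s per hop): 120, 120, 47.1066, 120 ms; sum = 407.107 ms.
End-to-end = 412 ms.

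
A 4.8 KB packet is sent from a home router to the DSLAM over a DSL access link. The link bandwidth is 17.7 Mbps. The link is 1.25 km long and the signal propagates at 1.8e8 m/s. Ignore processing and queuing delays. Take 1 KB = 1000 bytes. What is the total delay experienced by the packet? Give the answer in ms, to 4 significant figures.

L = 38400 bits.
Transmission delay = L/R = 38400 / 17700000 = 2.16949 ms.
Propagation delay = d/s = 1250 m / 180000000 m/s = 0.00694444 ms.
Total = 2.176 ms.

2.176 ms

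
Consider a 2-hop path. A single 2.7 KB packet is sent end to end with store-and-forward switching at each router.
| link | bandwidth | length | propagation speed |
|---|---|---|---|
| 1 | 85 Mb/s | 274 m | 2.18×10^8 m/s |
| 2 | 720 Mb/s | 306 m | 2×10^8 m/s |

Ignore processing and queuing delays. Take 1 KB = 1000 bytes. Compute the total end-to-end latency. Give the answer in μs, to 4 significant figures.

L = 21600 bits.
Transmission delays (L/R per hop): 254.118, 30 μs; sum = 284.118 μs.
Propagation delays (d/s per hop): 1.25688, 1.53 μs; sum = 2.78688 μs.
End-to-end = 286.9 μs.

286.9 μs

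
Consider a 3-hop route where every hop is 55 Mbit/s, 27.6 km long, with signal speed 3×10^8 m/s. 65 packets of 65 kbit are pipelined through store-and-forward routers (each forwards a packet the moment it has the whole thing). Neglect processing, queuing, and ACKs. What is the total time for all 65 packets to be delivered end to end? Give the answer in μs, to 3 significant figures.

Per-hop transmission t_tx = L/R = 65000/55000000 = 1181.82 μs.
Per-hop propagation t_prop = 27600/300000000 = 92 μs.
Pipeline fill: first packet needs 3·t_tx to clear all hops; remaining 64 packets each add one t_tx.
Total = (3+65-1)·t_tx + 3·t_prop = 67·1181.82 + 3·92 = 79500 μs.

79500 μs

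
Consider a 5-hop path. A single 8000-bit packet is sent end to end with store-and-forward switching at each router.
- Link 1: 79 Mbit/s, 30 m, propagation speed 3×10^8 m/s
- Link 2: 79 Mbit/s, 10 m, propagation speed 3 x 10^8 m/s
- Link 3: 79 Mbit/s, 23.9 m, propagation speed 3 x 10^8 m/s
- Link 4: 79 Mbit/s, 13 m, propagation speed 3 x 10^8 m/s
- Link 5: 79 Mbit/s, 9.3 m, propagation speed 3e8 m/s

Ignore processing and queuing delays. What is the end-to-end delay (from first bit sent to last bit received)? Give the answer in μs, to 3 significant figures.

507 μs

Transmission delay per hop = L/R = 8000/79000000 = 101.266 μs; 5 hops → 506.329 μs.
Propagation delays (d/s per hop): 0.1, 0.0333333, 0.0796667, 0.0433333, 0.031 μs; sum = 0.287333 μs.
End-to-end = 507 μs.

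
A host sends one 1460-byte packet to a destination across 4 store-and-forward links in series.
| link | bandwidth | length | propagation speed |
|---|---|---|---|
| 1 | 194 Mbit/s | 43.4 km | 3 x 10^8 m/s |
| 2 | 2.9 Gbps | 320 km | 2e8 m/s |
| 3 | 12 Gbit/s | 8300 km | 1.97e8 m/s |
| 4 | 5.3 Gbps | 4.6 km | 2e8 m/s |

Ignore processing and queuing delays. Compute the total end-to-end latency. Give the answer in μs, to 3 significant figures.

L = 1460 × 8 = 11680 bits.
Transmission delays (L/R per hop): 60.2062, 4.02759, 0.973333, 2.20377 μs; sum = 67.4109 μs.
Propagation delays (d/s per hop): 144.667, 1600, 42132, 23 μs; sum = 43899.6 μs.
End-to-end = 44000 μs.

44000 μs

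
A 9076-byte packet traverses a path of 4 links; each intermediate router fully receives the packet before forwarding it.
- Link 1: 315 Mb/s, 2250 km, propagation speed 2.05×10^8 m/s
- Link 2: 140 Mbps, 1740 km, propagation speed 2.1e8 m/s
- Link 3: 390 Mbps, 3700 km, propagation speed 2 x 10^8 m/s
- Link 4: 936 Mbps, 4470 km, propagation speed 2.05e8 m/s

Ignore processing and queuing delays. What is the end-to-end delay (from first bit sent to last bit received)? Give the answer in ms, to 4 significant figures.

L = 9076 × 8 = 72608 bits.
Transmission delays (L/R per hop): 0.230502, 0.518629, 0.186174, 0.0775726 ms; sum = 1.01288 ms.
Propagation delays (d/s per hop): 10.9756, 8.28571, 18.5, 21.8049 ms; sum = 59.5662 ms.
End-to-end = 60.58 ms.

60.58 ms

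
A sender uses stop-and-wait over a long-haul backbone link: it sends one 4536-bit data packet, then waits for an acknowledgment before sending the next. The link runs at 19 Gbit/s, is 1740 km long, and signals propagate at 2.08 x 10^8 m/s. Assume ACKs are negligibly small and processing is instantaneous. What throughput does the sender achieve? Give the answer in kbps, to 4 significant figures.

t_tx = L/R = 4536/19000000000 = 2.38737e-07 s.
t_prop = 1740000/208000000 = 0.00836538 s; RTT = 0.0167308 s.
Cycle = t_tx + RTT = 0.016731 s.
Throughput = L / cycle = 4536 / 0.016731 = 271.1 kbps.

271.1 kbps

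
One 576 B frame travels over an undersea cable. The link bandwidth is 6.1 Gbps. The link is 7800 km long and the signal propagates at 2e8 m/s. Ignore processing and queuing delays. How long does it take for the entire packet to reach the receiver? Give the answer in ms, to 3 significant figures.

L = 576 × 8 = 4608 bits.
Transmission delay = L/R = 4608 / 6100000000 = 0.00075541 ms.
Propagation delay = d/s = 7800000 m / 200000000 m/s = 39 ms.
Total = 39.0 ms.

39.0 ms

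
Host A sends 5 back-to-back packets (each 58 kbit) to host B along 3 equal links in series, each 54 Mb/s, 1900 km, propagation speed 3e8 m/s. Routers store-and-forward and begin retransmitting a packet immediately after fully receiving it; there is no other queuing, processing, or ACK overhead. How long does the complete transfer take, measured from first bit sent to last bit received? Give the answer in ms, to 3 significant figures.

26.5 ms

Per-hop transmission t_tx = L/R = 58000/54000000 = 1.07407 ms.
Per-hop propagation t_prop = 1900000/300000000 = 6.33333 ms.
Pipeline fill: first packet needs 3·t_tx to clear all hops; remaining 4 packets each add one t_tx.
Total = (3+5-1)·t_tx + 3·t_prop = 7·1.07407 + 3·6.33333 = 26.5 ms.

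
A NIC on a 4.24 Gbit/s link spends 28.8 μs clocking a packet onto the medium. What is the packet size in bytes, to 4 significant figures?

15260 bytes

L = R × t_tx = 4240000000 b/s × 2.88e-05 s = 122112 bits.
In bytes: 122112 / 8 = 15260 bytes.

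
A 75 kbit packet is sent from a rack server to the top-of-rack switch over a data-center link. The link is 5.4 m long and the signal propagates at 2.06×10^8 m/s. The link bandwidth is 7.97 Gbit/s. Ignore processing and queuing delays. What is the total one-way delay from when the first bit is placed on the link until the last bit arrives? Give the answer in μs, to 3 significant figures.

L = 75000 bits.
Transmission delay = L/R = 75000 / 7970000000 = 9.41029 μs.
Propagation delay = d/s = 5.4 m / 206000000 m/s = 0.0262136 μs.
Total = 9.44 μs.

9.44 μs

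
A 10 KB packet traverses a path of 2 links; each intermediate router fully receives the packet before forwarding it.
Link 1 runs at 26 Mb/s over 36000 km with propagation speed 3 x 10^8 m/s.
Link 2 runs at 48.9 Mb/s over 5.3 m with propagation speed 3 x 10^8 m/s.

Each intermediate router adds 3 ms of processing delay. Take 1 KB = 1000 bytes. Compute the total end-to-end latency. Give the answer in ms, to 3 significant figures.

L = 80000 bits.
Transmission delays (L/R per hop): 3.07692, 1.63599 ms; sum = 4.71291 ms.
Propagation delays (d/s per hop): 120, 1.76667e-05 ms; sum = 120 ms.
Processing at 1 router(s): 1 × 3 ms = 3 ms.
End-to-end = 128 ms.

128 ms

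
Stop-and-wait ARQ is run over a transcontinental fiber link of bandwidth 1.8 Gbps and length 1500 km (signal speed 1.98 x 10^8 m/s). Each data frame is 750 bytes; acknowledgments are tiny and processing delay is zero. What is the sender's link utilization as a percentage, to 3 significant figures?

0.0220 %

t_tx = L/R = 6000/1800000000 = 3.33333e-06 s.
t_prop = 1500000/198000000 = 0.00757576 s; RTT = 0.0151515 s.
Cycle = t_tx + RTT = 0.0151548 s.
Utilization = t_tx / cycle = 3.33333e-06/0.0151548 = 0.0220 %.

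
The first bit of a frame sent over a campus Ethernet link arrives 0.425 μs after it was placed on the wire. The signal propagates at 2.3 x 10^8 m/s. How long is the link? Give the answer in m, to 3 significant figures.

d = s × t_prop = 2.3e+08 × 4.25e-07 = 97.8 m.

97.8 m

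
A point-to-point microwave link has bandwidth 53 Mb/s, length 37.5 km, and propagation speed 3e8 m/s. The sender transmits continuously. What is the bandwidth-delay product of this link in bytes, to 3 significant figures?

828 bytes

Propagation delay = 37500 / 300000000 = 0.000125 s.
BDP = R × t_prop = 53000000 × 0.000125 = 6625 bits.
In bytes: 6625/8 = 828 bytes.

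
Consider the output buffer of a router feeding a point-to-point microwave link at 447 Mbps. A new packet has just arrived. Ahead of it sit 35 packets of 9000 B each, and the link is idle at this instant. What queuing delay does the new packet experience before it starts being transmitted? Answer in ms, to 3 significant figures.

5.64 ms

Each queued packet: L/R = 72000/447000000 = 0.161074 ms.
35 queued → 5.63758 ms.
Queuing delay = 5.64 ms.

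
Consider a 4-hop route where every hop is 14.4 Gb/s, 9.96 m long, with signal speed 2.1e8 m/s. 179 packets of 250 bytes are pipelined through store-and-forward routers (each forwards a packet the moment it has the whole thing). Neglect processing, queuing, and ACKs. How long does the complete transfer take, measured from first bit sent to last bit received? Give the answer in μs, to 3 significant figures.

25.5 μs

Per-hop transmission t_tx = L/R = 2000/14400000000 = 0.138889 μs.
Per-hop propagation t_prop = 9.96/210000000 = 0.0474286 μs.
Pipeline fill: first packet needs 4·t_tx to clear all hops; remaining 178 packets each add one t_tx.
Total = (4+179-1)·t_tx + 4·t_prop = 182·0.138889 + 4·0.0474286 = 25.5 μs.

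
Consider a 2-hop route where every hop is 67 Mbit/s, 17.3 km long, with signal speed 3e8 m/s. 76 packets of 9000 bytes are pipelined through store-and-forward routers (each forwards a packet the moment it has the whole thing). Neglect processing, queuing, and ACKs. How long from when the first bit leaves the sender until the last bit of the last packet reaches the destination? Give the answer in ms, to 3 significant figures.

82.9 ms

Per-hop transmission t_tx = L/R = 72000/67000000 = 1.07463 ms.
Per-hop propagation t_prop = 17300/300000000 = 0.0576667 ms.
Pipeline fill: first packet needs 2·t_tx to clear all hops; remaining 75 packets each add one t_tx.
Total = (2+76-1)·t_tx + 2·t_prop = 77·1.07463 + 2·0.0576667 = 82.9 ms.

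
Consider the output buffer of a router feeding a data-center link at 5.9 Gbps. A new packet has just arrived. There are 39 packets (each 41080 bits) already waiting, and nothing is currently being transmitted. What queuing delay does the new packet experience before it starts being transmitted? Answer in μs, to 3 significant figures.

272 μs

Each queued packet: L/R = 41080/5900000000 = 6.96271 μs.
39 queued → 271.546 μs.
Queuing delay = 272 μs.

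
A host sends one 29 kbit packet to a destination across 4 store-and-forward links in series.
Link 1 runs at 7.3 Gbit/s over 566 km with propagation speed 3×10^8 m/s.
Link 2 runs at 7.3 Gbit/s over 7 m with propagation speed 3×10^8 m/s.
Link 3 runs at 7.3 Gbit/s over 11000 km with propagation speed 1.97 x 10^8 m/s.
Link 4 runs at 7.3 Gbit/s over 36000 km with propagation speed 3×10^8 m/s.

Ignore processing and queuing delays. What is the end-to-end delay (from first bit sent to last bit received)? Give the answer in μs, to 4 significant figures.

L = 29000 bits.
Transmission delay per hop = L/R = 29000/7300000000 = 3.9726 μs; 4 hops → 15.8904 μs.
Propagation delays (d/s per hop): 1886.67, 0.0233333, 55837.6, 120000 μs; sum = 177724 μs.
End-to-end = 177700 μs.

177700 μs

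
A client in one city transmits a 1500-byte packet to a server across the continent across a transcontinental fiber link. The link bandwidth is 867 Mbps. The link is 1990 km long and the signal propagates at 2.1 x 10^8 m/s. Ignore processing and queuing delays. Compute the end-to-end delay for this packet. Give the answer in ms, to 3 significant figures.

L = 1500 × 8 = 12000 bits.
Transmission delay = L/R = 12000 / 867000000 = 0.0138408 ms.
Propagation delay = d/s = 1990000 m / 210000000 m/s = 9.47619 ms.
Total = 9.49 ms.

9.49 ms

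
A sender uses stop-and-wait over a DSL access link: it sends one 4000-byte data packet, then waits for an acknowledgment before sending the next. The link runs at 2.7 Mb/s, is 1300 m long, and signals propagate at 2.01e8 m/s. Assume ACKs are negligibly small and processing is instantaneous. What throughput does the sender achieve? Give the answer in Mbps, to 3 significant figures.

t_tx = L/R = 32000/2700000 = 0.0118519 s.
t_prop = 1300/2.01e+08 = 6.46766e-06 s; RTT = 1.29353e-05 s.
Cycle = t_tx + RTT = 0.0118648 s.
Throughput = L / cycle = 32000 / 0.0118648 = 2.70 Mbps.

2.70 Mbps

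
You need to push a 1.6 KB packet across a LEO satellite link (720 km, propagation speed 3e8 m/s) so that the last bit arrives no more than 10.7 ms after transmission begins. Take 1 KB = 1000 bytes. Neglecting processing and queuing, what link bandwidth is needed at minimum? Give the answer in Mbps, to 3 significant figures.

L = 12800 bits.
Propagation delay = 720000 / 300000000 = 2.4 ms.
Transmission budget = 10.7 − 2.4 = 8.3 ms.
R ≥ L / t_tx = 12800 bits / 0.0083 s = 1.54 Mbps.

1.54 Mbps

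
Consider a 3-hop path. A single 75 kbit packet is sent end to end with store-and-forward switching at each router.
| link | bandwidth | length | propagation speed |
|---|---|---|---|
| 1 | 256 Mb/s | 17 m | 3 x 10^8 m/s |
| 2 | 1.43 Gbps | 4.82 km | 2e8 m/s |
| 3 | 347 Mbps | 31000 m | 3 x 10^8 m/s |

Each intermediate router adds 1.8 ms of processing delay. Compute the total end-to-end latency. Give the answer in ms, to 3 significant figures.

L = 75000 bits.
Transmission delays (L/R per hop): 0.292969, 0.0524476, 0.216138 ms; sum = 0.561555 ms.
Propagation delays (d/s per hop): 5.66667e-05, 0.0241, 0.103333 ms; sum = 0.12749 ms.
Processing at 2 router(s): 2 × 1.8 ms = 3.6 ms.
End-to-end = 4.29 ms.

4.29 ms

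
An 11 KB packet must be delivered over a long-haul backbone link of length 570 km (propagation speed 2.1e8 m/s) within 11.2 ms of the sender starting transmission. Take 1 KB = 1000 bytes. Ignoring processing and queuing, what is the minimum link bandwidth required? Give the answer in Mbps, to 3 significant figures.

10.4 Mbps

L = 88000 bits.
Propagation delay = 570000 / 210000000 = 2.71429 ms.
Transmission budget = 11.2 − 2.71429 = 8.48571 ms.
R ≥ L / t_tx = 88000 bits / 0.00848571 s = 10.4 Mbps.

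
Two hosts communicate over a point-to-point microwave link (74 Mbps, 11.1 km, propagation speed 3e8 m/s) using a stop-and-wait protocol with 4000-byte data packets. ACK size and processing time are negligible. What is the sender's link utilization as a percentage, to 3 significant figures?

85.4 %

t_tx = L/R = 32000/74000000 = 0.000432432 s.
t_prop = 11100/300000000 = 3.7e-05 s; RTT = 7.4e-05 s.
Cycle = t_tx + RTT = 0.000506432 s.
Utilization = t_tx / cycle = 0.000432432/0.000506432 = 85.4 %.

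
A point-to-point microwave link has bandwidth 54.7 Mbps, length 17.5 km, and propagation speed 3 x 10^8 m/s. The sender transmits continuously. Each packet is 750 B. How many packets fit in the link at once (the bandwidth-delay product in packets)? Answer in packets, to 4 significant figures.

0.5318 packets

Propagation delay = 17500 / 300000000 = 5.83333e-05 s.
BDP = R × t_prop = 54700000 × 5.83333e-05 = 3190.83 bits.
In packets of 6000 bits: 0.5318 packets.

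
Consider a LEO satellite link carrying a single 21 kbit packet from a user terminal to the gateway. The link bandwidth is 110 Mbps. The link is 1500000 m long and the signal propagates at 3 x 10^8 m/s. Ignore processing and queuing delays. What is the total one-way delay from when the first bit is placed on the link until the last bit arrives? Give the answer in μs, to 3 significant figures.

5190 μs

L = 21000 bits.
Transmission delay = L/R = 21000 / 110000000 = 190.909 μs.
Propagation delay = d/s = 1500000 m / 300000000 m/s = 5000 μs.
Total = 5190 μs.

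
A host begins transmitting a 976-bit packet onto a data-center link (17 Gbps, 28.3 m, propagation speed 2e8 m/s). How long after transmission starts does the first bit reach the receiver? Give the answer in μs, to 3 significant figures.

0.142 μs

First bit experiences only propagation delay: d/s = 28.3/200000000 = 0.142 μs.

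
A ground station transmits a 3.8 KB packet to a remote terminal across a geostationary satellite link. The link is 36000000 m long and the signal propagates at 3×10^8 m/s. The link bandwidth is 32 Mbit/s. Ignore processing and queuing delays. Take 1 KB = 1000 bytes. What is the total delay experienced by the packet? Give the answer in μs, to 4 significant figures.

121000 μs

L = 30400 bits.
Transmission delay = L/R = 30400 / 32000000 = 950 μs.
Propagation delay = d/s = 36000000 m / 300000000 m/s = 120000 μs.
Total = 121000 μs.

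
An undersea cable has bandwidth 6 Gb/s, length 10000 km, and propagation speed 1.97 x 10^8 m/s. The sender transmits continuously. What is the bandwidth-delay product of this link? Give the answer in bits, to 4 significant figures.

304600000 bits

Propagation delay = 10000000 / 197000000 = 0.0507614 s.
BDP = R × t_prop = 6000000000 × 0.0507614 = 304569000 bits.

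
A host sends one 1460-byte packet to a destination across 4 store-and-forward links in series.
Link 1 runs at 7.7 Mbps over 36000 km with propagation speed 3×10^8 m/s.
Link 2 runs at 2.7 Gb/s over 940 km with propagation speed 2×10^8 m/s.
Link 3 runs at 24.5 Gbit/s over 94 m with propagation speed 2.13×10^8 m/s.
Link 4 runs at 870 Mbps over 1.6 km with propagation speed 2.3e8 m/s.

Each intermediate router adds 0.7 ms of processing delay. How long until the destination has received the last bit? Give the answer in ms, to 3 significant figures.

L = 1460 × 8 = 11680 bits.
Transmission delays (L/R per hop): 1.51688, 0.00432593, 0.000476735, 0.0134253 ms; sum = 1.53511 ms.
Propagation delays (d/s per hop): 120, 4.7, 0.000441315, 0.00695652 ms; sum = 124.707 ms.
Processing at 3 router(s): 3 × 0.7 ms = 2.1 ms.
End-to-end = 128 ms.

128 ms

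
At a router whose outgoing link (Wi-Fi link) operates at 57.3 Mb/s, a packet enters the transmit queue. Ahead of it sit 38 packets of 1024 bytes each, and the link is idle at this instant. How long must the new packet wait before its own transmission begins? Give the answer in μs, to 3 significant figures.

5430 μs

Each queued packet: L/R = 8192/57300000 = 142.967 μs.
38 queued → 5432.74 μs.
Queuing delay = 5430 μs.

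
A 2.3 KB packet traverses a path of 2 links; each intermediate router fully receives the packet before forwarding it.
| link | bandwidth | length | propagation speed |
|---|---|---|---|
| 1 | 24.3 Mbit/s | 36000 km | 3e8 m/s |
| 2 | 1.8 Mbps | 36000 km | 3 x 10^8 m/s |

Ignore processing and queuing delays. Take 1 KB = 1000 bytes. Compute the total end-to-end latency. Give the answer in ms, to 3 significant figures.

251 ms

L = 18400 bits.
Transmission delays (L/R per hop): 0.757202, 10.2222 ms; sum = 10.9794 ms.
Propagation delays (d/s per hop): 120, 120 ms; sum = 240 ms.
End-to-end = 251 ms.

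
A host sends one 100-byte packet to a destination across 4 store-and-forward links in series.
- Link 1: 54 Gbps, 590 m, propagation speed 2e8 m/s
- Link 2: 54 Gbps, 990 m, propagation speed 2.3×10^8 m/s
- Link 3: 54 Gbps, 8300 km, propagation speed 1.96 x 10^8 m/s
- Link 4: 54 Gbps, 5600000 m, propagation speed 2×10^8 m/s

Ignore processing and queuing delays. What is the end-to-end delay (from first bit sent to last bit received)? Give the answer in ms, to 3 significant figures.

70.4 ms

L = 100 × 8 = 800 bits.
Transmission delay per hop = L/R = 800/54000000000 = 1.48148e-05 ms; 4 hops → 5.92593e-05 ms.
Propagation delays (d/s per hop): 0.00295, 0.00430435, 42.3469, 28 ms; sum = 70.3542 ms.
End-to-end = 70.4 ms.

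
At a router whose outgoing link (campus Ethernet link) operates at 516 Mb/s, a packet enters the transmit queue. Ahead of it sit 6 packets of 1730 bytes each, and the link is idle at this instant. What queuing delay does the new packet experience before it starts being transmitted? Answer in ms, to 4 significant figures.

0.1609 ms

Each queued packet: L/R = 13840/516000000 = 0.0268217 ms.
6 queued → 0.16093 ms.
Queuing delay = 0.1609 ms.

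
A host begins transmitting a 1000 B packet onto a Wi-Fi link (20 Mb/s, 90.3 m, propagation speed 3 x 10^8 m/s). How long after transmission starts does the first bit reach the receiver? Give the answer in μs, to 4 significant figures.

0.3010 μs

First bit experiences only propagation delay: d/s = 90.3/300000000 = 0.3010 μs.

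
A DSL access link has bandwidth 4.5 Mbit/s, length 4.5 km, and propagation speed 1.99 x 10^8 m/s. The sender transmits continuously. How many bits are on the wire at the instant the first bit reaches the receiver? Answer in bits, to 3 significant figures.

102 bits

Propagation delay = 4500 / 199000000 = 2.26131e-05 s.
BDP = R × t_prop = 4500000 × 2.26131e-05 = 101.759 bits.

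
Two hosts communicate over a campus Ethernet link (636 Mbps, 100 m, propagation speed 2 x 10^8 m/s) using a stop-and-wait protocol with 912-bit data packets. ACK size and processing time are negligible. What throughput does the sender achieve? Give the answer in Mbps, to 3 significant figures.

375 Mbps

t_tx = L/R = 912/636000000 = 1.43396e-06 s.
t_prop = 100/200000000 = 5e-07 s; RTT = 1e-06 s.
Cycle = t_tx + RTT = 2.43396e-06 s.
Throughput = L / cycle = 912 / 2.43396e-06 = 375 Mbps.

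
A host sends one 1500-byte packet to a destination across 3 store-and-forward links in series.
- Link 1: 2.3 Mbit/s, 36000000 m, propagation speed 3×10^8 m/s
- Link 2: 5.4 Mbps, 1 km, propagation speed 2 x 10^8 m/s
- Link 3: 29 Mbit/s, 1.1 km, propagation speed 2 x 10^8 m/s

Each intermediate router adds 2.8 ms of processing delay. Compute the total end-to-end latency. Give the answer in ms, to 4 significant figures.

133.5 ms

L = 1500 × 8 = 12000 bits.
Transmission delays (L/R per hop): 5.21739, 2.22222, 0.413793 ms; sum = 7.85341 ms.
Propagation delays (d/s per hop): 120, 0.005, 0.0055 ms; sum = 120.011 ms.
Processing at 2 router(s): 2 × 2.8 ms = 5.6 ms.
End-to-end = 133.5 ms.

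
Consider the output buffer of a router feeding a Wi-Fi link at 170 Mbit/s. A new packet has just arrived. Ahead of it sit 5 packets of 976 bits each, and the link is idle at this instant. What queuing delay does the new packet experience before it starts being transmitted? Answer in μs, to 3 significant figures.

Each queued packet: L/R = 976/170000000 = 5.74118 μs.
5 queued → 28.7059 μs.
Queuing delay = 28.7 μs.

28.7 μs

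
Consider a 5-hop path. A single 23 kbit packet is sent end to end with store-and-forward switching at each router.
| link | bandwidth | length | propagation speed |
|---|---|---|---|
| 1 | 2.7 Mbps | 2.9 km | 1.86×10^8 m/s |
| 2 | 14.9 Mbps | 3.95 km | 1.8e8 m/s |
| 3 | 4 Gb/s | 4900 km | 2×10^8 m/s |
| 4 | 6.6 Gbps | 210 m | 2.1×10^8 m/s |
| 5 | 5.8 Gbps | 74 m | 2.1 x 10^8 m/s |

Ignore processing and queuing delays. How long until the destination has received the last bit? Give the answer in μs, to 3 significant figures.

L = 23000 bits.
Transmission delays (L/R per hop): 8518.52, 1543.62, 5.75, 3.48485, 3.96552 μs; sum = 10075.3 μs.
Propagation delays (d/s per hop): 15.5914, 21.9444, 24500, 1, 0.352381 μs; sum = 24538.9 μs.
End-to-end = 34600 μs.

34600 μs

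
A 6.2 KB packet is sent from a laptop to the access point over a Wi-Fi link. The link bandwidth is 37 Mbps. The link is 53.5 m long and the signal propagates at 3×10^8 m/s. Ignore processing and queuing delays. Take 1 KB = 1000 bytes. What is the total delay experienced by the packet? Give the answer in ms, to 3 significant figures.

1.34 ms

L = 49600 bits.
Transmission delay = L/R = 49600 / 37000000 = 1.34054 ms.
Propagation delay = d/s = 53.5 m / 300000000 m/s = 0.000178333 ms.
Total = 1.34 ms.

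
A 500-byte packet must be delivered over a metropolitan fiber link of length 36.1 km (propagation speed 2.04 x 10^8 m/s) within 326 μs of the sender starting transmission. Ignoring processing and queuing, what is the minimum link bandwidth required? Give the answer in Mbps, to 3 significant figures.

26.8 Mbps

L = 4000 bits.
Propagation delay = 36100 / 204000000 = 176.961 μs.
Transmission budget = 326 − 176.961 = 149.039 μs.
R ≥ L / t_tx = 4000 bits / 0.000149039 s = 26.8 Mbps.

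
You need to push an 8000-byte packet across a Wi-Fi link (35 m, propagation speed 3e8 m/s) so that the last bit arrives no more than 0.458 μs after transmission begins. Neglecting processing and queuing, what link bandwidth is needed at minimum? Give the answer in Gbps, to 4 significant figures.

187.5 Gbps

L = 64000 bits.
Propagation delay = 35 / 300000000 = 0.116667 μs.
Transmission budget = 0.458 − 0.116667 = 0.341333 μs.
R ≥ L / t_tx = 64000 bits / 3.41333e-07 s = 187.5 Gbps.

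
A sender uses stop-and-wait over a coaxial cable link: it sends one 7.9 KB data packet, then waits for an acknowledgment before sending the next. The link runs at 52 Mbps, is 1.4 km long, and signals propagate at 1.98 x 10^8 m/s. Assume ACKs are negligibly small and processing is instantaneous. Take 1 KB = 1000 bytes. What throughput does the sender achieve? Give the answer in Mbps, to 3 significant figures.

51.4 Mbps

t_tx = L/R = 63200/52000000 = 0.00121538 s.
t_prop = 1400/198000000 = 7.07071e-06 s; RTT = 1.41414e-05 s.
Cycle = t_tx + RTT = 0.00122953 s.
Throughput = L / cycle = 63200 / 0.00122953 = 51.4 Mbps.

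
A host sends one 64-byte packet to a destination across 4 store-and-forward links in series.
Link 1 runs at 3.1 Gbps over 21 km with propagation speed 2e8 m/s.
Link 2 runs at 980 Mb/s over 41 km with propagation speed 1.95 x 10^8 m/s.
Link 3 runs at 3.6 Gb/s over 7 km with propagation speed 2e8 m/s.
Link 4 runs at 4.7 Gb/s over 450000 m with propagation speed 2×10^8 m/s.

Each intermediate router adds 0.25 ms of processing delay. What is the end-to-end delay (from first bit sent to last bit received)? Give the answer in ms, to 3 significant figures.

L = 64 × 8 = 512 bits.
Transmission delays (L/R per hop): 0.000165161, 0.000522449, 0.000142222, 0.000108936 ms; sum = 0.000938769 ms.
Propagation delays (d/s per hop): 0.105, 0.210256, 0.035, 2.25 ms; sum = 2.60026 ms.
Processing at 3 router(s): 3 × 0.25 ms = 0.75 ms.
End-to-end = 3.35 ms.

3.35 ms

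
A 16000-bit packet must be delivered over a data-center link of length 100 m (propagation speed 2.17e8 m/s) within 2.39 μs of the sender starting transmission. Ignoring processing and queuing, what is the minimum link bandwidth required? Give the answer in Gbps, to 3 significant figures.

8.29 Gbps

Propagation delay = 100 / 217000000 = 0.460829 μs.
Transmission budget = 2.39 − 0.460829 = 1.92917 μs.
R ≥ L / t_tx = 16000 bits / 1.92917e-06 s = 8.29 Gbps.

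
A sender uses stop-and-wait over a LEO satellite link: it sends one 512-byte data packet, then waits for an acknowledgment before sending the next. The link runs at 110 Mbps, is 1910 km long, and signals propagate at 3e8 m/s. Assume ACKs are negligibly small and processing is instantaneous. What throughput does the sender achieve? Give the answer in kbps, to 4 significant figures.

t_tx = L/R = 4096/110000000 = 3.72364e-05 s.
t_prop = 1910000/300000000 = 0.00636667 s; RTT = 0.0127333 s.
Cycle = t_tx + RTT = 0.0127706 s.
Throughput = L / cycle = 4096 / 0.0127706 = 320.7 kbps.

320.7 kbps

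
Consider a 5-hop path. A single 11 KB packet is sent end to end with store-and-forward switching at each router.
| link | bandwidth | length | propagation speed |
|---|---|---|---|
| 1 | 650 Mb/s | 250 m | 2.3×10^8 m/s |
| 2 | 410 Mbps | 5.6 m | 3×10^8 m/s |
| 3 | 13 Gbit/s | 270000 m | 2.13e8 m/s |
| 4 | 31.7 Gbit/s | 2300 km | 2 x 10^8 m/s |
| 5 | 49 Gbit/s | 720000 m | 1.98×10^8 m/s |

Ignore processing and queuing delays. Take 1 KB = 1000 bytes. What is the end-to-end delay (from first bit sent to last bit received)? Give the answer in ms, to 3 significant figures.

L = 88000 bits.
Transmission delays (L/R per hop): 0.135385, 0.214634, 0.00676923, 0.00277603, 0.00179592 ms; sum = 0.36136 ms.
Propagation delays (d/s per hop): 0.00108696, 1.86667e-05, 1.26761, 11.5, 3.63636 ms; sum = 16.4051 ms.
End-to-end = 16.8 ms.

16.8 ms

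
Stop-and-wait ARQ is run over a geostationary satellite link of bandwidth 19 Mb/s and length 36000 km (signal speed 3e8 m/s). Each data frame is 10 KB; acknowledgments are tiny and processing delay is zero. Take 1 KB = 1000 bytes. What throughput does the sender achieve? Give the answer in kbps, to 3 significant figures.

328 kbps

t_tx = L/R = 80000/19000000 = 0.00421053 s.
t_prop = 36000000/300000000 = 0.12 s; RTT = 0.24 s.
Cycle = t_tx + RTT = 0.244211 s.
Throughput = L / cycle = 80000 / 0.244211 = 328 kbps.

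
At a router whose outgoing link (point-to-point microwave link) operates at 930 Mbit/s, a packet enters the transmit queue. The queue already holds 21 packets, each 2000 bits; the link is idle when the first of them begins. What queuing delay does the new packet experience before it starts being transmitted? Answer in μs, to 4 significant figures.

45.16 μs

Each queued packet: L/R = 2000/930000000 = 2.15054 μs.
21 queued → 45.1613 μs.
Queuing delay = 45.16 μs.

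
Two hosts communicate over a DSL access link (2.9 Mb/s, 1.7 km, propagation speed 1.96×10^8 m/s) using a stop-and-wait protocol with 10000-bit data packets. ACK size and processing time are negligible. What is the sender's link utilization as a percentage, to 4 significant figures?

99.50 %

t_tx = L/R = 10000/2900000 = 0.00344828 s.
t_prop = 1700/196000000 = 8.67347e-06 s; RTT = 1.73469e-05 s.
Cycle = t_tx + RTT = 0.00346562 s.
Utilization = t_tx / cycle = 0.00344828/0.00346562 = 99.50 %.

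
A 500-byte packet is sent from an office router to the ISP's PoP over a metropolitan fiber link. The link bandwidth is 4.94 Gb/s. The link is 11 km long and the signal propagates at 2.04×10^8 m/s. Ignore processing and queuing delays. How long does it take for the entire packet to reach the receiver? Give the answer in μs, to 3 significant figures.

L = 500 × 8 = 4000 bits.
Transmission delay = L/R = 4000 / 4940000000 = 0.809717 μs.
Propagation delay = d/s = 11000 m / 204000000 m/s = 53.9216 μs.
Total = 54.7 μs.

54.7 μs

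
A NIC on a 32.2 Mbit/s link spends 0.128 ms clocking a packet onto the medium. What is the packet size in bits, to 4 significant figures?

L = R × t_tx = 3.22e+07 b/s × 0.000128 s = 4121.6 bits.

4122 bits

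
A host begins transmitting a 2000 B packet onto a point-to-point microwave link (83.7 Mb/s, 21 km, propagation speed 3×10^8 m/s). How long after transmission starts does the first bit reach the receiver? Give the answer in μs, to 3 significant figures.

70.0 μs

First bit experiences only propagation delay: d/s = 21000/300000000 = 70.0 μs.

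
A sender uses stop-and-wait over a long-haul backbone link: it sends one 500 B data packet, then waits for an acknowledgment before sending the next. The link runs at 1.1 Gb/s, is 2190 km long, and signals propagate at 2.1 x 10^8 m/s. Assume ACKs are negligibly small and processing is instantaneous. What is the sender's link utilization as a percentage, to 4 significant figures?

t_tx = L/R = 4000/1100000000 = 3.63636e-06 s.
t_prop = 2190000/210000000 = 0.0104286 s; RTT = 0.0208571 s.
Cycle = t_tx + RTT = 0.0208608 s.
Utilization = t_tx / cycle = 3.63636e-06/0.0208608 = 0.01743 %.

0.01743 %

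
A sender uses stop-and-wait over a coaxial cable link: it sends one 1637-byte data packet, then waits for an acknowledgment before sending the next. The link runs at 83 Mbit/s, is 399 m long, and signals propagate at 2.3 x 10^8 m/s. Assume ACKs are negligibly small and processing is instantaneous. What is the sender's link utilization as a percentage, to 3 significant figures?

97.8 %

t_tx = L/R = 13096/83000000 = 0.000157783 s.
t_prop = 399/2.3e+08 = 1.73478e-06 s; RTT = 3.46957e-06 s.
Cycle = t_tx + RTT = 0.000161253 s.
Utilization = t_tx / cycle = 0.000157783/0.000161253 = 97.8 %.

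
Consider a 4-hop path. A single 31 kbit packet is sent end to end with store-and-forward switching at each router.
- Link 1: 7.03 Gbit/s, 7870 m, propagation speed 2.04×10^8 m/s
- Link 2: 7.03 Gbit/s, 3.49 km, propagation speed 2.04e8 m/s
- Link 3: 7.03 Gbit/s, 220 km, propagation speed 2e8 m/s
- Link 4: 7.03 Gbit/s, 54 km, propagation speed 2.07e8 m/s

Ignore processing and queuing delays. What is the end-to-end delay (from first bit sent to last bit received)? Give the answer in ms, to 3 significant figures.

L = 31000 bits.
Transmission delay per hop = L/R = 31000/7030000000 = 0.00440967 ms; 4 hops → 0.0176387 ms.
Propagation delays (d/s per hop): 0.0385784, 0.0171078, 1.1, 0.26087 ms; sum = 1.41656 ms.
End-to-end = 1.43 ms.

1.43 ms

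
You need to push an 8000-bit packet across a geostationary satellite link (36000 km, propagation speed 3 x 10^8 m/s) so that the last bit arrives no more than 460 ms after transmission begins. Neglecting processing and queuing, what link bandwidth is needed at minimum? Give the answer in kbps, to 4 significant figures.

Propagation delay = 36000000 / 300000000 = 120 ms.
Transmission budget = 460 − 120 = 340 ms.
R ≥ L / t_tx = 8000 bits / 0.34 s = 23.53 kbps.

23.53 kbps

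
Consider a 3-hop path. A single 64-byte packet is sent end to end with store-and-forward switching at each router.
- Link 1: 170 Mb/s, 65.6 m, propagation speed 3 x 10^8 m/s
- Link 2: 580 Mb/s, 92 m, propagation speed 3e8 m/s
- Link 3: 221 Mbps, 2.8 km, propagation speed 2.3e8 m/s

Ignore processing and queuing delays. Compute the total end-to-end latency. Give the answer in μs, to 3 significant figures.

18.9 μs

L = 64 × 8 = 512 bits.
Transmission delays (L/R per hop): 3.01176, 0.882759, 2.31674 μs; sum = 6.21127 μs.
Propagation delays (d/s per hop): 0.218667, 0.306667, 12.1739 μs; sum = 12.6992 μs.
End-to-end = 18.9 μs.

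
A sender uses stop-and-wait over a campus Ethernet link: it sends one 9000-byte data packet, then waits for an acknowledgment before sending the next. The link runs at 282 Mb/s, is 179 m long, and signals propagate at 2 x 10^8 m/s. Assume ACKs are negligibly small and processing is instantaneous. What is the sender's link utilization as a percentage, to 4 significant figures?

t_tx = L/R = 72000/282000000 = 0.000255319 s.
t_prop = 179/200000000 = 8.95e-07 s; RTT = 1.79e-06 s.
Cycle = t_tx + RTT = 0.000257109 s.
Utilization = t_tx / cycle = 0.000255319/0.000257109 = 99.30 %.

99.30 %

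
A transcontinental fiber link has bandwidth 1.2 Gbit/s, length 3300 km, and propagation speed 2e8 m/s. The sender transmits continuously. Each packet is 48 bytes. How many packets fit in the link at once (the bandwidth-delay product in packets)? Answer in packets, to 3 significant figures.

51600 packets

Propagation delay = 3300000 / 200000000 = 0.0165 s.
BDP = R × t_prop = 1200000000 × 0.0165 = 19800000 bits.
In packets of 384 bits: 51600 packets.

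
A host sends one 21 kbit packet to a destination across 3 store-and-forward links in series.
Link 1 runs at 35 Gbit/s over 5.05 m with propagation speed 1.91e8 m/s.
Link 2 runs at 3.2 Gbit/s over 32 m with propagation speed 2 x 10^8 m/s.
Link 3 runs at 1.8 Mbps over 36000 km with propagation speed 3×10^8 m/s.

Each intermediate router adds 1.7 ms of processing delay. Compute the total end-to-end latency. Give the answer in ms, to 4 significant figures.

L = 21000 bits.
Transmission delays (L/R per hop): 0.0006, 0.0065625, 11.6667 ms; sum = 11.6738 ms.
Propagation delays (d/s per hop): 2.64398e-05, 0.00016, 120 ms; sum = 120 ms.
Processing at 2 router(s): 2 × 1.7 ms = 3.4 ms.
End-to-end = 135.1 ms.

135.1 ms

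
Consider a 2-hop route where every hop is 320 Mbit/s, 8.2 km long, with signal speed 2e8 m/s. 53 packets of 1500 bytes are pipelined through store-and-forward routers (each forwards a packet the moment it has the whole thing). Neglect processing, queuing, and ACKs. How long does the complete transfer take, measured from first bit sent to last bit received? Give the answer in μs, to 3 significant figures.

2110 μs

Per-hop transmission t_tx = L/R = 12000/320000000 = 37.5 μs.
Per-hop propagation t_prop = 8200/200000000 = 41 μs.
Pipeline fill: first packet needs 2·t_tx to clear all hops; remaining 52 packets each add one t_tx.
Total = (2+53-1)·t_tx + 2·t_prop = 54·37.5 + 2·41 = 2110 μs.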